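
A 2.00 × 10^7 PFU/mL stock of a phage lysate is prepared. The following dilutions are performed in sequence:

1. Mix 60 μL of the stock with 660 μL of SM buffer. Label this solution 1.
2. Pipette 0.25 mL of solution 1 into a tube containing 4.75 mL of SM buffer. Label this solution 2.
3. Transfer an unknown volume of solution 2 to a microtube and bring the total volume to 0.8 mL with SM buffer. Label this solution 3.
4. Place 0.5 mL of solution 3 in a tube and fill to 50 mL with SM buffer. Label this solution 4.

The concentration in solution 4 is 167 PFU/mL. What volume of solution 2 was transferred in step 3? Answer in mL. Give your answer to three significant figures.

Step 1: 60 μL + 660 μL = 720 μL total → factor 720/60 = 12
Step 2: 0.25 mL + 4.75 mL = 5 mL total → factor 5/0.25 = 20
Step 3: v brought to 0.8 mL → factor = 0.8 mL/v
Step 4: 0.5 mL brought to 50 mL → factor 50/0.5 = 100
Product of known-step factors = 24000
Overall factor = 2.00 × 10^7 PFU/mL / (167 PFU/mL) = 1.1976 × 10^5
Step-3 factor = 1.1976 × 10^5 / 24000 = 4.99
v = 0.8 mL / 4.99 = 0.160 mL

0.160 mL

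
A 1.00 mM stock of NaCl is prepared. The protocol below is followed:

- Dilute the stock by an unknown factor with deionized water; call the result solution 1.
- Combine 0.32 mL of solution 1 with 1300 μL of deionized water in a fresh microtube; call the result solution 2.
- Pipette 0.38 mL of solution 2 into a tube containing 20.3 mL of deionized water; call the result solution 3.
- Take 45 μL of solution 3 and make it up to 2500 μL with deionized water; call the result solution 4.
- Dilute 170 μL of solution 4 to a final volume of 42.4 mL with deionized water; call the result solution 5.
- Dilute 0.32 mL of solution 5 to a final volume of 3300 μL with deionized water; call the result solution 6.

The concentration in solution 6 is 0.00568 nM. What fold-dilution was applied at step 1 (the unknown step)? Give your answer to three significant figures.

4.47-fold

Step 1: unknown factor x
Step 2: 0.32 mL + 1300 μL = 1.62 mL total → factor 1.62/0.32 = 5.0625
Step 3: 0.38 mL + 20.3 mL = 20.68 mL total → factor 20.68/0.38 = 54.421
Step 4: 45 μL brought to 2500 μL → factor 2500/45 = 55.556
Step 5: 170 μL brought to 42.4 mL → factor 42400/170 = 249.41
Step 6: 0.32 mL brought to 3300 μL → factor 3.3/0.32 = 10.312
Product of known-step factors = 3.9368 × 10^7
Overall factor = 1.00 mM / (0.00568 nM) = 1.7606 × 10^8
x = 1.7606 × 10^8 / 3.9368 × 10^7 = 4.47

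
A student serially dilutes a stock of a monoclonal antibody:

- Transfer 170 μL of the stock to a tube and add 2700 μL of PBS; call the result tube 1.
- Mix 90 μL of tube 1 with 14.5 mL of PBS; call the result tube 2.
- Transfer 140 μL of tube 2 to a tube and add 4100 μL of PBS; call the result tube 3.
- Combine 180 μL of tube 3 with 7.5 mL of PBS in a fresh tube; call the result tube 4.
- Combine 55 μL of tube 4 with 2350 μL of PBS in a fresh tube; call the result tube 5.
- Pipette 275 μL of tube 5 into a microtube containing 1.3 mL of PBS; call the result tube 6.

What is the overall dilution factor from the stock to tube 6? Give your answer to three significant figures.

Step 1: 170 μL + 2700 μL = 2870 μL total → factor 2870/170 = 16.882
Step 2: 90 μL + 14.5 mL = 14590 μL total → factor 14590/90 = 162.11
Step 3: 140 μL + 4100 μL = 4240 μL total → factor 4240/140 = 30.286
Step 4: 180 μL + 7.5 mL = 7680 μL total → factor 7680/180 = 42.667
Step 5: 55 μL + 2350 μL = 2405 μL total → factor 2405/55 = 43.727
Step 6: 275 μL + 1.3 mL = 1575 μL total → factor 1575/275 = 5.7273
Overall dilution factor = 16.882 × 162.11 × 30.286 × 42.667 × 43.727 × 5.7273 = 8.8567 × 10^8

8.86 × 10^8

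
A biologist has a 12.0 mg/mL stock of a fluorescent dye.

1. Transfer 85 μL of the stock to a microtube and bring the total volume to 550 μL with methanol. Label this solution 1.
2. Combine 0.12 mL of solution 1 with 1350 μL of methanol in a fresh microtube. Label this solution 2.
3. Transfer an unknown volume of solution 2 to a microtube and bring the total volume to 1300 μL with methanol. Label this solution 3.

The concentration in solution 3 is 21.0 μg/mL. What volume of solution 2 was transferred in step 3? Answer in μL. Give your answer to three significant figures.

Step 1: 85 μL brought to 550 μL → factor 550/85 = 6.4706
Step 2: 0.12 mL + 1350 μL = 1.47 mL total → factor 1.47/0.12 = 12.25
Step 3: v brought to 1300 μL → factor = 1300 μL/v
Product of known-step factors = 79.265
Overall factor = 12.0 mg/mL / (21.0 μg/mL) = 571.43
Step-3 factor = 571.43 / 79.265 = 7.2091
v = 1300 μL / 7.2091 = 180 μL

180 μL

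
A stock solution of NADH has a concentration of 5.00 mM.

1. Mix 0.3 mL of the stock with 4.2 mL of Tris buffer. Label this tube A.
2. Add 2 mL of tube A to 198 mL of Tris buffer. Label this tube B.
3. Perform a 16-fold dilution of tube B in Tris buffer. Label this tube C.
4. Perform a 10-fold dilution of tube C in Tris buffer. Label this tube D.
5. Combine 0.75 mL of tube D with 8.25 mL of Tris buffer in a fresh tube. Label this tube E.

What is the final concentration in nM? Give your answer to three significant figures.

Step 1: 0.3 mL + 4.2 mL = 4.5 mL total → factor 4.5/0.3 = 15
Step 2: 2 mL + 198 mL = 200 mL total → factor 200/2 = 100
Step 3: 16-fold → factor 16
Step 4: 10-fold → factor 10
Step 5: 0.75 mL + 8.25 mL = 9 mL total → factor 9/0.75 = 12
Overall dilution factor = 15 × 100 × 16 × 10 × 12 = 2.88 × 10^6
Final = 5.00 mM / 2.88 × 10^6 = 1.736 × 10^-6 mM = 1.74 nM

1.74 nM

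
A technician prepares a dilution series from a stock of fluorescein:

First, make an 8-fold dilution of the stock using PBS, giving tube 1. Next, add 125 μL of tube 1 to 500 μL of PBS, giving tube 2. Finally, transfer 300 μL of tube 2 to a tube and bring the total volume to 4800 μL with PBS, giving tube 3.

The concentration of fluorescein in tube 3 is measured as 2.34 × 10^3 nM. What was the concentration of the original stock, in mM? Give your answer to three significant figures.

1.50 mM

Step 1: 8-fold → factor 8
Step 2: 125 μL + 500 μL = 625 μL total → factor 625/125 = 5
Step 3: 300 μL brought to 4800 μL → factor 4800/300 = 16
Overall dilution factor = 8 × 5 × 16 = 640
Stock = 2.34 × 10^3 nM × 640 = 1.498 × 10^6 nM = 1.50 mM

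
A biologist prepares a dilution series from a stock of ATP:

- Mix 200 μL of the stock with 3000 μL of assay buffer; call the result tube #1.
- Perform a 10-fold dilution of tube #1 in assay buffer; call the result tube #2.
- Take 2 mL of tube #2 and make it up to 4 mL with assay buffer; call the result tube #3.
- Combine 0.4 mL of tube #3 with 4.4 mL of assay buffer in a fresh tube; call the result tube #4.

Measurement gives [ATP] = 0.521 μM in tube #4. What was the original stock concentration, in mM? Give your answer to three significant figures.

Step 1: 200 μL + 3000 μL = 3200 μL total → factor 3200/200 = 16
Step 2: 10-fold → factor 10
Step 3: 2 mL brought to 4 mL → factor 4/2 = 2
Step 4: 0.4 mL + 4.4 mL = 4.8 mL total → factor 4.8/0.4 = 12
Overall dilution factor = 16 × 10 × 2 × 12 = 3840
Stock = 0.521 μM × 3840 = 2001 μM = 2.00 mM

2.00 mM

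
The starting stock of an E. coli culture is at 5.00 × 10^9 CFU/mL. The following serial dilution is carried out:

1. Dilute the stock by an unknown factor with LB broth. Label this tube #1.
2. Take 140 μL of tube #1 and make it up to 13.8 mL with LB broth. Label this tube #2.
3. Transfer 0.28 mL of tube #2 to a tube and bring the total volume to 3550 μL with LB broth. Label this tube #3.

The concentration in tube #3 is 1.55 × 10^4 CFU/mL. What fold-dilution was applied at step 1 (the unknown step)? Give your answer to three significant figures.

Step 1: unknown factor x
Step 2: 140 μL brought to 13.8 mL → factor 13800/140 = 98.571
Step 3: 0.28 mL brought to 3550 μL → factor 3.55/0.28 = 12.679
Product of known-step factors = 1249.7
Overall factor = 5.00 × 10^9 CFU/mL / (1.55 × 10^4 CFU/mL) = 3.2258 × 10^5
x = 3.2258 × 10^5 / 1249.7 = 258

258-fold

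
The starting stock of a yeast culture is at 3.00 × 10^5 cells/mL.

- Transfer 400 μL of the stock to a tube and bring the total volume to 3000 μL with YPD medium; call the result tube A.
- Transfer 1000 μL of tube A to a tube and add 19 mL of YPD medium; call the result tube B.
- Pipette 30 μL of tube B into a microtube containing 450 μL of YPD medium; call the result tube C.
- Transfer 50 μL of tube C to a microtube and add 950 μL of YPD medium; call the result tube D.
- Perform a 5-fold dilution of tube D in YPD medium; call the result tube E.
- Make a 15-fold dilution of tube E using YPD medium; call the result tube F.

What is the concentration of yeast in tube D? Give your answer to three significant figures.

Step 1: 400 μL brought to 3000 μL → factor 3000/400 = 7.5
Step 2: 1000 μL + 19 mL = 20000 μL total → factor 20000/1000 = 20
Step 3: 30 μL + 450 μL = 480 μL total → factor 480/30 = 16
Step 4: 50 μL + 950 μL = 1000 μL total → factor 1000/50 = 20
Dilution factor through tube D = 7.5 × 20 × 16 × 20 = 48000
[tube D] = 3.00 × 10^5 cells/mL / 48000 = 6.25 cells/mL

6.25 cells/mL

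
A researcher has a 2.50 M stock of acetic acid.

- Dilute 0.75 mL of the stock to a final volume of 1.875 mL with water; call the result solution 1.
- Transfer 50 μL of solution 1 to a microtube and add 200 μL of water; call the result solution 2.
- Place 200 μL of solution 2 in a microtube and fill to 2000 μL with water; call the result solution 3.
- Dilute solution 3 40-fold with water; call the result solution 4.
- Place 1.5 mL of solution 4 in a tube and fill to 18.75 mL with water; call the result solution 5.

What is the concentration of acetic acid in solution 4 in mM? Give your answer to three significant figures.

Step 1: 0.75 mL brought to 1.875 mL → factor 1.875/0.75 = 2.5
Step 2: 50 μL + 200 μL = 250 μL total → factor 250/50 = 5
Step 3: 200 μL brought to 2000 μL → factor 2000/200 = 10
Step 4: 40-fold → factor 40
Dilution factor through solution 4 = 2.5 × 5 × 10 × 40 = 5000
[solution 4] = 2.50 M / 5000 = 0.0005000 M = 0.500 mM

0.500 mM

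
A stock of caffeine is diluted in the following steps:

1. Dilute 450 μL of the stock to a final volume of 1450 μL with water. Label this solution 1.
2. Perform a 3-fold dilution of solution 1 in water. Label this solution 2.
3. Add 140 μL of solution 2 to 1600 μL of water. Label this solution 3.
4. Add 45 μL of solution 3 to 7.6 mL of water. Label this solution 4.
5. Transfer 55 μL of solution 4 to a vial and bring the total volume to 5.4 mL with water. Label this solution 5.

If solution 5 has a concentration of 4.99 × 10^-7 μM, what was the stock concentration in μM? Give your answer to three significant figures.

1.00 μM

Step 1: 450 μL brought to 1450 μL → factor 1450/450 = 3.2222
Step 2: 3-fold → factor 3
Step 3: 140 μL + 1600 μL = 1740 μL total → factor 1740/140 = 12.429
Step 4: 45 μL + 7.6 mL = 7645 μL total → factor 7645/45 = 169.89
Step 5: 55 μL brought to 5.4 mL → factor 5400/55 = 98.182
Overall dilution factor = 3.2222 × 3 × 12.429 × 169.89 × 98.182 = 2.004 × 10^6
Stock = 4.99 × 10^-7 μM × 2.004 × 10^6 = 1.00 μM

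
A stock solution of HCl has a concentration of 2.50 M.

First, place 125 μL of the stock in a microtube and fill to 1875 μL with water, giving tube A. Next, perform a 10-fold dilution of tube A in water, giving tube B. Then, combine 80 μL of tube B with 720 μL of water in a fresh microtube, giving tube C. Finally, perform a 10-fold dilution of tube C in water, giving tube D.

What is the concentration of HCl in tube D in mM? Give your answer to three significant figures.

0.167 mM

Step 1: 125 μL brought to 1875 μL → factor 1875/125 = 15
Step 2: 10-fold → factor 10
Step 3: 80 μL + 720 μL = 800 μL total → factor 800/80 = 10
Step 4: 10-fold → factor 10
Overall dilution factor = 15 × 10 × 10 × 10 = 15000
Final = 2.50 M / 15000 = 0.0001667 M = 0.167 mM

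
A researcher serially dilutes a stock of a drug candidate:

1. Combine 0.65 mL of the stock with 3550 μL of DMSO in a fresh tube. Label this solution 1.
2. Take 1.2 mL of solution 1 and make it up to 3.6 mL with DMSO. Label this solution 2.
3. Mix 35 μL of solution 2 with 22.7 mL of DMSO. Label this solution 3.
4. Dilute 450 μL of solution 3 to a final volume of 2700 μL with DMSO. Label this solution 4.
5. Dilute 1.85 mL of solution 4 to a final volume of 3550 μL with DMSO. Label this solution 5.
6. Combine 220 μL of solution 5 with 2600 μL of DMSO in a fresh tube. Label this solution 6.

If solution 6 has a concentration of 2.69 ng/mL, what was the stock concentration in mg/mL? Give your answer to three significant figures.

Step 1: 0.65 mL + 3550 μL = 4.2 mL total → factor 4.2/0.65 = 6.4615
Step 2: 1.2 mL brought to 3.6 mL → factor 3.6/1.2 = 3
Step 3: 35 μL + 22.7 mL = 22735 μL total → factor 22735/35 = 649.57
Step 4: 450 μL brought to 2700 μL → factor 2700/450 = 6
Step 5: 1.85 mL brought to 3550 μL → factor 3.55/1.85 = 1.9189
Step 6: 220 μL + 2600 μL = 2820 μL total → factor 2820/220 = 12.818
Overall dilution factor = 6.4615 × 3 × 649.57 × 6 × 1.9189 × 12.818 = 1.8583 × 10^6
Stock = 2.69 ng/mL × 1.8583 × 10^6 = 4.999 × 10^6 ng/mL = 5.00 mg/mL

5.00 mg/mL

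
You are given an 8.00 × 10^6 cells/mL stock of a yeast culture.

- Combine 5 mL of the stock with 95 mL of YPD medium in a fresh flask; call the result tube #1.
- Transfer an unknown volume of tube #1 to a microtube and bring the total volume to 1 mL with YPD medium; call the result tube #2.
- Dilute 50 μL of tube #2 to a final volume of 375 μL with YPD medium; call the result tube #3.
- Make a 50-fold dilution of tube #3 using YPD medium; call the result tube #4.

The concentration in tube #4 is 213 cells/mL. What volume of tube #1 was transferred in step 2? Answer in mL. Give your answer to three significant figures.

Step 1: 5 mL + 95 mL = 100 mL total → factor 100/5 = 20
Step 2: v brought to 1 mL → factor = 1 mL/v
Step 3: 50 μL brought to 375 μL → factor 375/50 = 7.5
Step 4: 50-fold → factor 50
Product of known-step factors = 7500
Overall factor = 8.00 × 10^6 cells/mL / (213 cells/mL) = 37559
Step-2 factor = 37559 / 7500 = 5.0078
v = 1 mL / 5.0078 = 0.200 mL

0.200 mL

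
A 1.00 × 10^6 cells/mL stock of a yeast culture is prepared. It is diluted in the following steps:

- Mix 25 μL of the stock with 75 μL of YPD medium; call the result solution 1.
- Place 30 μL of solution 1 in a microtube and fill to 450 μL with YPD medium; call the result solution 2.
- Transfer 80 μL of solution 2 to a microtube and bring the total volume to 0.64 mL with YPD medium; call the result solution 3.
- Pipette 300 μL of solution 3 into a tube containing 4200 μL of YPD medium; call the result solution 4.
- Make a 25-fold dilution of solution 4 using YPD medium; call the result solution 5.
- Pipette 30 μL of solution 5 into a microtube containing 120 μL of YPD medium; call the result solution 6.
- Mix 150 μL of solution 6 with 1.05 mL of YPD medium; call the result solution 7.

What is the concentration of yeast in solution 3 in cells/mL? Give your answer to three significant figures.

2.08 × 10^3 cells/mL

Step 1: 25 μL + 75 μL = 100 μL total → factor 100/25 = 4
Step 2: 30 μL brought to 450 μL → factor 450/30 = 15
Step 3: 80 μL brought to 0.64 mL → factor 640/80 = 8
Dilution factor through solution 3 = 4 × 15 × 8 = 480
[solution 3] = 1.00 × 10^6 cells/mL / 480 = 2.08 × 10^3 cells/mL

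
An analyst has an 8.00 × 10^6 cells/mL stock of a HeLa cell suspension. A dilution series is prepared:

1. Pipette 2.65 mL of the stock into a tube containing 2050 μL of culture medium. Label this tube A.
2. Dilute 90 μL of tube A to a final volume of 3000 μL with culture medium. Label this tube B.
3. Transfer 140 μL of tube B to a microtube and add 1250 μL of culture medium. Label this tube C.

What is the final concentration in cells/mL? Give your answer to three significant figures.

Step 1: 2.65 mL + 2050 μL = 4.7 mL total → factor 4.7/2.65 = 1.7736
Step 2: 90 μL brought to 3000 μL → factor 3000/90 = 33.333
Step 3: 140 μL + 1250 μL = 1390 μL total → factor 1390/140 = 9.9286
Overall dilution factor = 1.7736 × 33.333 × 9.9286 = 586.97
Final = 8.00 × 10^6 cells/mL / 586.97 = 1.36 × 10^4 cells/mL

1.36 × 10^4 cells/mL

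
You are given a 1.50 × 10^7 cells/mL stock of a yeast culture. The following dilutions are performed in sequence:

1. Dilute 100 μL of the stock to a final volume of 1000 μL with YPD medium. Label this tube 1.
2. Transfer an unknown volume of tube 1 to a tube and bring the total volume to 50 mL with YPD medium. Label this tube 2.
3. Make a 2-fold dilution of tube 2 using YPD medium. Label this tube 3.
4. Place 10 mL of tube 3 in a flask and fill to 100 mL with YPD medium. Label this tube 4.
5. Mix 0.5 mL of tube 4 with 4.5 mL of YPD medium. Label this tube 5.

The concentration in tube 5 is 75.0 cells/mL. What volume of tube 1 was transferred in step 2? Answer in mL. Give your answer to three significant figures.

0.500 mL

Step 1: 100 μL brought to 1000 μL → factor 1000/100 = 10
Step 2: v brought to 50 mL → factor = 50 mL/v
Step 3: 2-fold → factor 2
Step 4: 10 mL brought to 100 mL → factor 100/10 = 10
Step 5: 0.5 mL + 4.5 mL = 5 mL total → factor 5/0.5 = 10
Product of known-step factors = 2000
Overall factor = 1.50 × 10^7 cells/mL / (75.0 cells/mL) = 2 × 10^5
Step-2 factor = 2 × 10^5 / 2000 = 100
v = 50 mL / 100 = 0.500 mL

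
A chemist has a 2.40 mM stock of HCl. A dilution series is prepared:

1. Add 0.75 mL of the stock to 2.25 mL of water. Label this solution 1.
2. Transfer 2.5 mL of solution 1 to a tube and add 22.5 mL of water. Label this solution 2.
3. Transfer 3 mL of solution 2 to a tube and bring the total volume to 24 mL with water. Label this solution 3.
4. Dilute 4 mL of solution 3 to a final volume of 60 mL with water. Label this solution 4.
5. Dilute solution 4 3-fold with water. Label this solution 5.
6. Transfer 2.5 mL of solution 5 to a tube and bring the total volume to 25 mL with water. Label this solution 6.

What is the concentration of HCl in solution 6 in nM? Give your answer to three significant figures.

Step 1: 0.75 mL + 2.25 mL = 3 mL total → factor 3/0.75 = 4
Step 2: 2.5 mL + 22.5 mL = 25 mL total → factor 25/2.5 = 10
Step 3: 3 mL brought to 24 mL → factor 24/3 = 8
Step 4: 4 mL brought to 60 mL → factor 60/4 = 15
Step 5: 3-fold → factor 3
Step 6: 2.5 mL brought to 25 mL → factor 25/2.5 = 10
Overall dilution factor = 4 × 10 × 8 × 15 × 3 × 10 = 1.44 × 10^5
Final = 2.40 mM / 1.44 × 10^5 = 1.667 × 10^-5 mM = 16.7 nM

16.7 nM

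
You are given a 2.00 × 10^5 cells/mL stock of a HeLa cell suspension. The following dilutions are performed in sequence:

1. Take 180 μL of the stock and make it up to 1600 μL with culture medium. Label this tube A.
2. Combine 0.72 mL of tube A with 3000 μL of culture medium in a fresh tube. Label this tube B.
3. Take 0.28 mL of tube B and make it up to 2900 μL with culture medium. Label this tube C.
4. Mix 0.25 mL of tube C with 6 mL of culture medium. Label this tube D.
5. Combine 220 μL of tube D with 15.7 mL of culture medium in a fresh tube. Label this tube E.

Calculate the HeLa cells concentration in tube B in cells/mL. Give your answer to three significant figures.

Step 1: 180 μL brought to 1600 μL → factor 1600/180 = 8.8889
Step 2: 0.72 mL + 3000 μL = 3.72 mL total → factor 3.72/0.72 = 5.1667
Dilution factor through tube B = 8.8889 × 5.1667 = 45.926
[tube B] = 2.00 × 10^5 cells/mL / 45.926 = 4.35 × 10^3 cells/mL

4.35 × 10^3 cells/mL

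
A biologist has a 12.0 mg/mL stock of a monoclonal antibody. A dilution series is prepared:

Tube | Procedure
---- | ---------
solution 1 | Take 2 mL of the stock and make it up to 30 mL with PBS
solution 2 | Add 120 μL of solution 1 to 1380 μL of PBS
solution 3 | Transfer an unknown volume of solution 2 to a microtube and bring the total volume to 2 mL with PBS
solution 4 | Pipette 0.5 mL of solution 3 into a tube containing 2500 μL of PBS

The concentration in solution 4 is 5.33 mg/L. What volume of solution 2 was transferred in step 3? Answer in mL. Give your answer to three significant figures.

Step 1: 2 mL brought to 30 mL → factor 30/2 = 15
Step 2: 120 μL + 1380 μL = 1500 μL total → factor 1500/120 = 12.5
Step 3: v brought to 2 mL → factor = 2 mL/v
Step 4: 0.5 mL + 2500 μL = 3 mL total → factor 3/0.5 = 6
Product of known-step factors = 1125
Overall factor = 12.0 mg/mL / (5.33 mg/L) = 2251.4
Step-3 factor = 2251.4 / 1125 = 2.0013
v = 2 mL / 2.0013 = 0.999 mL

0.999 mL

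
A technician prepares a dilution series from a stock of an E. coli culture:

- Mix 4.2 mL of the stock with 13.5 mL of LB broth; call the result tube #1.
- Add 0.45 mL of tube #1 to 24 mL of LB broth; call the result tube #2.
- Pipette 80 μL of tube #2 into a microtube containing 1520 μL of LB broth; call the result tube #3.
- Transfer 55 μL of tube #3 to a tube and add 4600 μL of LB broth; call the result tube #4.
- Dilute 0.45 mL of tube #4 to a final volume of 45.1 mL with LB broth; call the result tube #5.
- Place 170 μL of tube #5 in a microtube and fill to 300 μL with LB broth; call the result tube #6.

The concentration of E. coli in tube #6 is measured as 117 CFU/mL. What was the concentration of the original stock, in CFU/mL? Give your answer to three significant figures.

8.02 × 10^9 CFU/mL

Step 1: 4.2 mL + 13.5 mL = 17.7 mL total → factor 17.7/4.2 = 4.2143
Step 2: 0.45 mL + 24 mL = 24.45 mL total → factor 24.45/0.45 = 54.333
Step 3: 80 μL + 1520 μL = 1600 μL total → factor 1600/80 = 20
Step 4: 55 μL + 4600 μL = 4655 μL total → factor 4655/55 = 84.636
Step 5: 0.45 mL brought to 45.1 mL → factor 45.1/0.45 = 100.22
Step 6: 170 μL brought to 300 μL → factor 300/170 = 1.7647
Overall dilution factor = 4.2143 × 54.333 × 20 × 84.636 × 100.22 × 1.7647 = 6.8551 × 10^7
Stock = 117 CFU/mL × 6.8551 × 10^7 = 8.02 × 10^9 CFU/mL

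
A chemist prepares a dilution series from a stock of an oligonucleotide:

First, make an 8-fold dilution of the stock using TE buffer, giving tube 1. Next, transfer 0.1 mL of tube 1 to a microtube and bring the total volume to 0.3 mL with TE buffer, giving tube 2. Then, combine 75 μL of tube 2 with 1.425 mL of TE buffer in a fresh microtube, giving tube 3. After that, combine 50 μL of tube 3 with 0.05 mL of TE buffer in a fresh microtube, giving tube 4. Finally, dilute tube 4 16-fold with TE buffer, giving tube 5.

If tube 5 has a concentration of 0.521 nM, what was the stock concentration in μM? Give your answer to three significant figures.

Step 1: 8-fold → factor 8
Step 2: 0.1 mL brought to 0.3 mL → factor 0.3/0.1 = 3
Step 3: 75 μL + 1.425 mL = 1500 μL total → factor 1500/75 = 20
Step 4: 50 μL + 0.05 mL = 100 μL total → factor 100/50 = 2
Step 5: 16-fold → factor 16
Overall dilution factor = 8 × 3 × 20 × 2 × 16 = 15360
Stock = 0.521 nM × 15360 = 8003 nM = 8.00 μM

8.00 μM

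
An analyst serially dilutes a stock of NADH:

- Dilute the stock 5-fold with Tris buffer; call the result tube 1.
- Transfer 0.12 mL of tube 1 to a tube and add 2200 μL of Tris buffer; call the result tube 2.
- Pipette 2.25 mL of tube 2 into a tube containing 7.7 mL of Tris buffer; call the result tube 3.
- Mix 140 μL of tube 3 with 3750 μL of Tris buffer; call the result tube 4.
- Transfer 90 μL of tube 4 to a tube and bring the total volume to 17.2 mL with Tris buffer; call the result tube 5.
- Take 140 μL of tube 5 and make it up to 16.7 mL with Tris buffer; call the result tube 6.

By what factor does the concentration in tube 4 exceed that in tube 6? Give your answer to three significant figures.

2.28 × 10^4

Step 1: 5-fold → factor 5
Step 2: 0.12 mL + 2200 μL = 2.32 mL total → factor 2.32/0.12 = 19.333
Step 3: 2.25 mL + 7.7 mL = 9.95 mL total → factor 9.95/2.25 = 4.4222
Step 4: 140 μL + 3750 μL = 3890 μL total → factor 3890/140 = 27.786
Step 5: 90 μL brought to 17.2 mL → factor 17200/90 = 191.11
Step 6: 140 μL brought to 16.7 mL → factor 16700/140 = 119.29
Dilution factor to tube 4 = 11878; to tube 6 = 2.7078 × 10^8
[tube 4]/[tube 6] = (factor to tube 6)/(factor to tube 4) = 2.7078 × 10^8/11878 = 2.28 × 10^4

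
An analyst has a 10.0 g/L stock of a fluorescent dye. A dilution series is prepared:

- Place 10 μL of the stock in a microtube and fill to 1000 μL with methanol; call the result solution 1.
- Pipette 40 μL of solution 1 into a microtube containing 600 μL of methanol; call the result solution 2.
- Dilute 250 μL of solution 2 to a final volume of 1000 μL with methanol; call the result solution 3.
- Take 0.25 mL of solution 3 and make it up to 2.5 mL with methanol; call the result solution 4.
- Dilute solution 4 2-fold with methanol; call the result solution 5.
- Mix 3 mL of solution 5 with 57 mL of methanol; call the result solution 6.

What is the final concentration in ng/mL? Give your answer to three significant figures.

3.91 ng/mL

Step 1: 10 μL brought to 1000 μL → factor 1000/10 = 100
Step 2: 40 μL + 600 μL = 640 μL total → factor 640/40 = 16
Step 3: 250 μL brought to 1000 μL → factor 1000/250 = 4
Step 4: 0.25 mL brought to 2.5 mL → factor 2.5/0.25 = 10
Step 5: 2-fold → factor 2
Step 6: 3 mL + 57 mL = 60 mL total → factor 60/3 = 20
Overall dilution factor = 100 × 16 × 4 × 10 × 2 × 20 = 2.56 × 10^6
Final = 10.0 g/L / 2.56 × 10^6 = 3.906 × 10^-6 g/L = 3.91 ng/mL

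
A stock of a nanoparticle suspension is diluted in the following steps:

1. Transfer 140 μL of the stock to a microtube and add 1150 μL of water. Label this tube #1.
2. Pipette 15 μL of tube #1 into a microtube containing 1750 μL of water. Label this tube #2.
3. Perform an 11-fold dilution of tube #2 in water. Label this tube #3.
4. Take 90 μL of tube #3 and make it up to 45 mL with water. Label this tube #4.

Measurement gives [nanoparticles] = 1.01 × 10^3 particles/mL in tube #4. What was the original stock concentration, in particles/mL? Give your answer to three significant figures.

Step 1: 140 μL + 1150 μL = 1290 μL total → factor 1290/140 = 9.2143
Step 2: 15 μL + 1750 μL = 1765 μL total → factor 1765/15 = 117.67
Step 3: 11-fold → factor 11
Step 4: 90 μL brought to 45 mL → factor 45000/90 = 500
Overall dilution factor = 9.2143 × 117.67 × 11 × 500 = 5.9632 × 10^6
Stock = 1.01 × 10^3 particles/mL × 5.9632 × 10^6 = 6.02 × 10^9 particles/mL

6.02 × 10^9 particles/mL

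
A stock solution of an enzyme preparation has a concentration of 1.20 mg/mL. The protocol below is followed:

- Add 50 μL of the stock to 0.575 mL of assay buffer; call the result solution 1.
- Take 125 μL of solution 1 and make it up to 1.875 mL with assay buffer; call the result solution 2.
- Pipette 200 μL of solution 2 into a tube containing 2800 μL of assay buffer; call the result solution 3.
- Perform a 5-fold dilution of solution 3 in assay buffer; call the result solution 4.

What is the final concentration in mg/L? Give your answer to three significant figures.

Step 1: 50 μL + 0.575 mL = 625 μL total → factor 625/50 = 12.5
Step 2: 125 μL brought to 1.875 mL → factor 1875/125 = 15
Step 3: 200 μL + 2800 μL = 3000 μL total → factor 3000/200 = 15
Step 4: 5-fold → factor 5
Overall dilution factor = 12.5 × 15 × 15 × 5 = 14062
Final = 1.20 mg/mL / 14062 = 8.533 × 10^-5 mg/mL = 0.0853 mg/L

0.0853 mg/L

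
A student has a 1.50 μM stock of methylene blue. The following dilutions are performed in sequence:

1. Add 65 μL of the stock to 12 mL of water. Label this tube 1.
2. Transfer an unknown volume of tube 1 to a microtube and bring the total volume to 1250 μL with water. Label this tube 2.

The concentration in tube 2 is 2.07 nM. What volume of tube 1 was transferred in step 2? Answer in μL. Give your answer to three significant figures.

Step 1: 65 μL + 12 mL = 12065 μL total → factor 12065/65 = 185.62
Step 2: v brought to 1250 μL → factor = 1250 μL/v
Product of known-step factors = 185.62
Overall factor = 1.50 μM / (2.07 nM) = 724.64
Step-2 factor = 724.64 / 185.62 = 3.904
v = 1250 μL / 3.904 = 320 μL

320 μL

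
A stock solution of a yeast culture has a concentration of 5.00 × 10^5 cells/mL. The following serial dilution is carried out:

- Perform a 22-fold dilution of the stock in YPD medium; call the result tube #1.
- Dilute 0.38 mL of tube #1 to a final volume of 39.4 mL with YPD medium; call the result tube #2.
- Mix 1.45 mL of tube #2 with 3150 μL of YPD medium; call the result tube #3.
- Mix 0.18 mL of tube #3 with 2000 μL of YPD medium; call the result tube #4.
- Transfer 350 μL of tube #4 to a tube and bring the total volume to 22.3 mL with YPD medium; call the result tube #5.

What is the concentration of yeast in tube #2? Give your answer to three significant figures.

Step 1: 22-fold → factor 22
Step 2: 0.38 mL brought to 39.4 mL → factor 39.4/0.38 = 103.68
Dilution factor through tube #2 = 22 × 103.68 = 2281.1
[tube #2] = 5.00 × 10^5 cells/mL / 2281.1 = 219 cells/mL

219 cells/mL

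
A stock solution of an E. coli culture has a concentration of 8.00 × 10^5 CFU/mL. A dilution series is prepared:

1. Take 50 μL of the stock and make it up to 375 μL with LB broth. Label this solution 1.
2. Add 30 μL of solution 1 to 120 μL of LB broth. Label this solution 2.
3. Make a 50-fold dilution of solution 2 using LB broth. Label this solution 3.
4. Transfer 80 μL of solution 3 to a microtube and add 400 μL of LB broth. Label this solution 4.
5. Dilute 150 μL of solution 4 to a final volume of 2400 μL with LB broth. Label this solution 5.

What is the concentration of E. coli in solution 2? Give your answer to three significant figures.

Step 1: 50 μL brought to 375 μL → factor 375/50 = 7.5
Step 2: 30 μL + 120 μL = 150 μL total → factor 150/30 = 5
Dilution factor through solution 2 = 7.5 × 5 = 37.5
[solution 2] = 8.00 × 10^5 CFU/mL / 37.5 = 2.13 × 10^4 CFU/mL

2.13 × 10^4 CFU/mL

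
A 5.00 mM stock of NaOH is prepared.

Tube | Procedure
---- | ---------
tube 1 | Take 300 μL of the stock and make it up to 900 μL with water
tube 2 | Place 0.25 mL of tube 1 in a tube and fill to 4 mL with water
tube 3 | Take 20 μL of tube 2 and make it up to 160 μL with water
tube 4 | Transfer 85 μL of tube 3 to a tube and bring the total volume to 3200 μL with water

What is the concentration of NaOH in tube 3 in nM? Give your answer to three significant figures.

1.30 × 10^4 nM

Step 1: 300 μL brought to 900 μL → factor 900/300 = 3
Step 2: 0.25 mL brought to 4 mL → factor 4/0.25 = 16
Step 3: 20 μL brought to 160 μL → factor 160/20 = 8
Dilution factor through tube 3 = 3 × 16 × 8 = 384
[tube 3] = 5.00 mM / 384 = 0.01302 mM = 1.30 × 10^4 nM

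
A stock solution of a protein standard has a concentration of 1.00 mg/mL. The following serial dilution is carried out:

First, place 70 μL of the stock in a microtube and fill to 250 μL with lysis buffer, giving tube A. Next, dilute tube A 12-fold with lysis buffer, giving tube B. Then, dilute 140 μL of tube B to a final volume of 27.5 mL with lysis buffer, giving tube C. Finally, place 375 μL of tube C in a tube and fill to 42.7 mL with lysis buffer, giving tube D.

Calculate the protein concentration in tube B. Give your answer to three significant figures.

Step 1: 70 μL brought to 250 μL → factor 250/70 = 3.5714
Step 2: 12-fold → factor 12
Dilution factor through tube B = 3.5714 × 12 = 42.857
[tube B] = 1.00 mg/mL / 42.857 = 0.0233 mg/mL

0.0233 mg/mL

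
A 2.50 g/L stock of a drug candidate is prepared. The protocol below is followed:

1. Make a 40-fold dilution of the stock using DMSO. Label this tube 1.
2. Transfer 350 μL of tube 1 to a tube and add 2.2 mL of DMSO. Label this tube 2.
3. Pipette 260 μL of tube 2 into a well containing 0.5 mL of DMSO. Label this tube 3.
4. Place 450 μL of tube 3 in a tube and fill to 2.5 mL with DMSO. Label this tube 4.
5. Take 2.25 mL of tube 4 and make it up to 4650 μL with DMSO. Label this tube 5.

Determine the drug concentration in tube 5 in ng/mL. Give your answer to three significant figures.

Step 1: 40-fold → factor 40
Step 2: 350 μL + 2.2 mL = 2550 μL total → factor 2550/350 = 7.2857
Step 3: 260 μL + 0.5 mL = 760 μL total → factor 760/260 = 2.9231
Step 4: 450 μL brought to 2.5 mL → factor 2500/450 = 5.5556
Step 5: 2.25 mL brought to 4650 μL → factor 4.65/2.25 = 2.0667
Overall dilution factor = 40 × 7.2857 × 2.9231 × 5.5556 × 2.0667 = 9780.7
Final = 2.50 g/L / 9780.7 = 0.0002556 g/L = 256 ng/mL

256 ng/mL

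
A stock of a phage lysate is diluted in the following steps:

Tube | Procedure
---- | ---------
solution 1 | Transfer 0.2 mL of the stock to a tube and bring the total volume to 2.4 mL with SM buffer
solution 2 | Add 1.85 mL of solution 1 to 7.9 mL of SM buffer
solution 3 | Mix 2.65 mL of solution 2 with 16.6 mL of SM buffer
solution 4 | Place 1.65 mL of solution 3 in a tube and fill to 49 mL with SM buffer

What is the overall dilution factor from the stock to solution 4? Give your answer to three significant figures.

Step 1: 0.2 mL brought to 2.4 mL → factor 2.4/0.2 = 12
Step 2: 1.85 mL + 7.9 mL = 9.75 mL total → factor 9.75/1.85 = 5.2703
Step 3: 2.65 mL + 16.6 mL = 19.25 mL total → factor 19.25/2.65 = 7.2642
Step 4: 1.65 mL brought to 49 mL → factor 49/1.65 = 29.697
Overall dilution factor = 12 × 5.2703 × 7.2642 × 29.697 = 13643

1.36 × 10^4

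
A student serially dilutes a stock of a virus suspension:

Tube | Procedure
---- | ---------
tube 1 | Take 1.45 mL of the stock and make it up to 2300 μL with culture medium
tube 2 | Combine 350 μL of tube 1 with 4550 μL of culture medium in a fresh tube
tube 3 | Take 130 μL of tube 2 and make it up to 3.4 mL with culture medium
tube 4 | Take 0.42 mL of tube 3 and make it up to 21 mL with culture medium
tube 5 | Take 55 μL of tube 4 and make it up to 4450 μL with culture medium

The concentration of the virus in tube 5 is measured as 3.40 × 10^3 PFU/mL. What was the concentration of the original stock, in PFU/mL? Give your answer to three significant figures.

Step 1: 1.45 mL brought to 2300 μL → factor 2.3/1.45 = 1.5862
Step 2: 350 μL + 4550 μL = 4900 μL total → factor 4900/350 = 14
Step 3: 130 μL brought to 3.4 mL → factor 3400/130 = 26.154
Step 4: 0.42 mL brought to 21 mL → factor 21/0.42 = 50
Step 5: 55 μL brought to 4450 μL → factor 4450/55 = 80.909
Overall dilution factor = 1.5862 × 14 × 26.154 × 50 × 80.909 = 2.3496 × 10^6
Stock = 3.40 × 10^3 PFU/mL × 2.3496 × 10^6 = 7.99 × 10^9 PFU/mL

7.99 × 10^9 PFU/mL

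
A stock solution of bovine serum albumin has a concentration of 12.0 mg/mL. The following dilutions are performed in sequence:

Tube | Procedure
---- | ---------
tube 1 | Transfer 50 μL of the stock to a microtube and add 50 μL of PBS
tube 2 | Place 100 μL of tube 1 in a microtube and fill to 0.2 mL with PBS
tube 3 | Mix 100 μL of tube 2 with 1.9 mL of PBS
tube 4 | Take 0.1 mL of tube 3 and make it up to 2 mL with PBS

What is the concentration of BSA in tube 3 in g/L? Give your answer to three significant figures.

0.150 g/L

Step 1: 50 μL + 50 μL = 100 μL total → factor 100/50 = 2
Step 2: 100 μL brought to 0.2 mL → factor 200/100 = 2
Step 3: 100 μL + 1.9 mL = 2000 μL total → factor 2000/100 = 20
Dilution factor through tube 3 = 2 × 2 × 20 = 80
[tube 3] = 12.0 mg/mL / 80 = 0.1500 mg/mL = 0.150 g/L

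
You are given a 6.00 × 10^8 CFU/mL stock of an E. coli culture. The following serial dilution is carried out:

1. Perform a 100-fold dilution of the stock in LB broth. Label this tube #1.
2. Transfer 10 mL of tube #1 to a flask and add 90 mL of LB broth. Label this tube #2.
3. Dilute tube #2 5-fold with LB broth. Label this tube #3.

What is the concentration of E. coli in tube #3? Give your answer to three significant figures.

Step 1: 100-fold → factor 100
Step 2: 10 mL + 90 mL = 100 mL total → factor 100/10 = 10
Step 3: 5-fold → factor 5
Dilution factor through tube #3 = 100 × 10 × 5 = 5000
[tube #3] = 6.00 × 10^8 CFU/mL / 5000 = 1.20 × 10^5 CFU/mL

1.20 × 10^5 CFU/mL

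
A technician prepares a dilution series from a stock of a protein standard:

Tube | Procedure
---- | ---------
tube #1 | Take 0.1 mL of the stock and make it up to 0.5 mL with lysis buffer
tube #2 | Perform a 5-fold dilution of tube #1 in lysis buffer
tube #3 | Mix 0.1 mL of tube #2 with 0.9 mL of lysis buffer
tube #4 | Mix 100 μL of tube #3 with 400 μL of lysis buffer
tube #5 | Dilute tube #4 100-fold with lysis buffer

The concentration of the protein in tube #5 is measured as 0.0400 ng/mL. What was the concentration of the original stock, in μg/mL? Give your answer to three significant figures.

Step 1: 0.1 mL brought to 0.5 mL → factor 0.5/0.1 = 5
Step 2: 5-fold → factor 5
Step 3: 0.1 mL + 0.9 mL = 1 mL total → factor 1/0.1 = 10
Step 4: 100 μL + 400 μL = 500 μL total → factor 500/100 = 5
Step 5: 100-fold → factor 100
Overall dilution factor = 5 × 5 × 10 × 5 × 100 = 1.25 × 10^5
Stock = 0.0400 ng/mL × 1.25 × 10^5 = 5000 ng/mL = 5.00 μg/mL

5.00 μg/mL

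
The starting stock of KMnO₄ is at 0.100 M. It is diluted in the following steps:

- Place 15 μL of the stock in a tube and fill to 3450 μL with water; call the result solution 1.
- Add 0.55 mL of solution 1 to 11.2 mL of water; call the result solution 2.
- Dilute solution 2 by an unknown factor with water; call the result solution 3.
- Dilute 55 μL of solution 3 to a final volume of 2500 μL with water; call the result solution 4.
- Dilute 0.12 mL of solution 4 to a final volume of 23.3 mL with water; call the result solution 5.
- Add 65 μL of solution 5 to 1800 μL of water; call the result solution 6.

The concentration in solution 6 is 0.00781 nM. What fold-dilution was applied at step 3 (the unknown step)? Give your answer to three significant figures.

10.3-fold

Step 1: 15 μL brought to 3450 μL → factor 3450/15 = 230
Step 2: 0.55 mL + 11.2 mL = 11.75 mL total → factor 11.75/0.55 = 21.364
Step 3: unknown factor x
Step 4: 55 μL brought to 2500 μL → factor 2500/55 = 45.455
Step 5: 0.12 mL brought to 23.3 mL → factor 23.3/0.12 = 194.17
Step 6: 65 μL + 1800 μL = 1865 μL total → factor 1865/65 = 28.692
Product of known-step factors = 1.2443 × 10^9
Overall factor = 0.100 M / (0.00781 nM) = 1.2804 × 10^10
x = 1.2804 × 10^10 / 1.2443 × 10^9 = 10.3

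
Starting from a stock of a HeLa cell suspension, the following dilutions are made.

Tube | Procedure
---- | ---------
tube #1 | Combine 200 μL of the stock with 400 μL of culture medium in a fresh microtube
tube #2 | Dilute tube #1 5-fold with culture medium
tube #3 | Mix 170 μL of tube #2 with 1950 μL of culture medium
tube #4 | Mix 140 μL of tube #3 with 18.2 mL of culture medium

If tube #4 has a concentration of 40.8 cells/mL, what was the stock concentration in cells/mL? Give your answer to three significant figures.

Step 1: 200 μL + 400 μL = 600 μL total → factor 600/200 = 3
Step 2: 5-fold → factor 5
Step 3: 170 μL + 1950 μL = 2120 μL total → factor 2120/170 = 12.471
Step 4: 140 μL + 18.2 mL = 18340 μL total → factor 18340/140 = 131
Overall dilution factor = 3 × 5 × 12.471 × 131 = 24505
Stock = 40.8 cells/mL × 24505 = 1.00 × 10^6 cells/mL

1.00 × 10^6 cells/mL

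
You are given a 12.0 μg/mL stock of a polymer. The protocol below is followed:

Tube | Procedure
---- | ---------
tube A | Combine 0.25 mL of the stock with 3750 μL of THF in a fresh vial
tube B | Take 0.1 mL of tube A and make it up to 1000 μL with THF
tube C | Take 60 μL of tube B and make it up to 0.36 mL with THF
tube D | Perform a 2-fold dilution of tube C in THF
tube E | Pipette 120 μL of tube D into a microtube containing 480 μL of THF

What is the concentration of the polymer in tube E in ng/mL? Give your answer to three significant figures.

Step 1: 0.25 mL + 3750 μL = 4 mL total → factor 4/0.25 = 16
Step 2: 0.1 mL brought to 1000 μL → factor 1/0.1 = 10
Step 3: 60 μL brought to 0.36 mL → factor 360/60 = 6
Step 4: 2-fold → factor 2
Step 5: 120 μL + 480 μL = 600 μL total → factor 600/120 = 5
Overall dilution factor = 16 × 10 × 6 × 2 × 5 = 9600
Final = 12.0 μg/mL / 9600 = 0.001250 μg/mL = 1.25 ng/mL

1.25 ng/mL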